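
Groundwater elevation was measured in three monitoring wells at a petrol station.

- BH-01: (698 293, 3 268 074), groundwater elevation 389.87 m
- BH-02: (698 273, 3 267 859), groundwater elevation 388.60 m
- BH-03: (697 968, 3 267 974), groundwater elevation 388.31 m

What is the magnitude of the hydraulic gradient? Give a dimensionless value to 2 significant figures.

0.0064

With h = a·x + b·y + c and BH-01 as origin, the differences give:
  (-20)·a + (-215)·b = -1.27
  (-325)·a + (-100)·b = -1.56
Eliminate b (×(-100) and ×(-215), subtract): -67875·a = -208.400 → a = ∂h/∂x = +0.003070
Back-substitute: b = ∂h/∂y = +0.005621.
|∇h| = √(0.003070² + 0.005621²) = 0.006405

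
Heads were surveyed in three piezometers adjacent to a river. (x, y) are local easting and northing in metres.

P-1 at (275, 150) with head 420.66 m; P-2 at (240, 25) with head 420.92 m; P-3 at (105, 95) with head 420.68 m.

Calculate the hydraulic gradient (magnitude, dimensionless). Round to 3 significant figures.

0.00233

Differences from P-1: to P-2 (Δx, Δy, Δh) = (-35, -125, +0.26); to P-3 = (-170, -55, +0.02).
Solve a·Δx + b·Δy = Δh: det = (-35)·(-55) − (-170)·(-125) = -19325.
∂h/∂x = [(+0.26)·(-55) − (+0.02)·(-125)] / -19325 = +0.0006106
∂h/∂y = [(-35)·(+0.02) − (-170)·(+0.26)] / -19325 = -0.002251
|∇h| = √(0.0006106² + -0.002251²) = 0.002332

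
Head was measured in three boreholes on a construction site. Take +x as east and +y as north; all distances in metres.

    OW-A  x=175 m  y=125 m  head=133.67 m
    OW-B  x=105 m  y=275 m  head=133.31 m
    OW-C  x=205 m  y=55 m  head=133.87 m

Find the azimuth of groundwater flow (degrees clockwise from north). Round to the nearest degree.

Differences from OW-A: to OW-B (Δx, Δy, Δh) = (-70, 150, -0.36); to OW-C = (30, -70, +0.20).
Solve a·Δx + b·Δy = Δh: det = (-70)·(-70) − 30·150 = 400.
∂h/∂x = [(-0.36)·(-70) − (+0.20)·150] / 400 = -0.01200
∂h/∂y = [(-70)·(+0.20) − 30·(-0.36)] / 400 = -0.008000
Flow direction (−∇h) has components (+0.01200 E, +0.008000 N).
Azimuth = atan2(E, N) = atan2(+0.01200, +0.008000) = 56.3° ≈ 056°.

056°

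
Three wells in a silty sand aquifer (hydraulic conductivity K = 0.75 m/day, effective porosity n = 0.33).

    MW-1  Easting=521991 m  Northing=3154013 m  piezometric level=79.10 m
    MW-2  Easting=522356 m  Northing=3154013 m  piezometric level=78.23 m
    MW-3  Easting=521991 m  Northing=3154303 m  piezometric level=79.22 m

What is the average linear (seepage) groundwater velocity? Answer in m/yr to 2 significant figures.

2.0 m/yr

∂h/∂x = (78.23 − 79.10) / (522356 − 521991) = -0.002384
∂h/∂y = (79.22 − 79.10) / (3154303 − 3154013) = +0.0004138
|∇h| = √(-0.002384² + 0.0004138²) = 0.00242
Seepage velocity v = K·i/n = 0.75 × 0.00242 / 0.33 = 0.0055 m/day = 2.009 m/yr.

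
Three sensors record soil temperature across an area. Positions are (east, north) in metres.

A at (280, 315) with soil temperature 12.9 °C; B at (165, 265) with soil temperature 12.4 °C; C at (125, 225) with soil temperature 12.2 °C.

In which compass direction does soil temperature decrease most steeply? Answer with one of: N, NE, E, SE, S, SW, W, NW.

W

Taking A as reference: B−A = (-115, -50, -0.5); C−A = (-155, -90, -0.7).
Determinant of the coordinate differences = (-115)·(-90) − (-155)·(-50) = 2600.
∂T/∂x = [(-0.5)·(-90) − (-0.7)·(-50)] / 2600 = +0.003846
∂T/∂y = [(-115)·(-0.7) − (-155)·(-0.5)] / 2600 = +0.001154
Steepest decrease is along −∇f = (-0.003846 E, -0.001154 N) → west.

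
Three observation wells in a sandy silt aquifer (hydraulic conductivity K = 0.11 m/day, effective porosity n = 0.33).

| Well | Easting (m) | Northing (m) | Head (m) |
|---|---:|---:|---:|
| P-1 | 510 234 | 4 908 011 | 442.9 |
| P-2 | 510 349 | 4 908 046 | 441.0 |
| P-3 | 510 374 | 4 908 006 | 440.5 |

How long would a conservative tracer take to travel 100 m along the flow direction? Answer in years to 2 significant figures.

With h = a·x + b·y + c and P-1 as origin, the differences give:
  115·a + 35·b = -1.9
  140·a + (-5)·b = -2.4
Eliminate b (×(-5) and ×35, subtract): -5475·a = 93.50 → a = ∂h/∂x = -0.01708
Back-substitute: b = ∂h/∂y = +0.001826.
|∇h| = √(-0.01708² + 0.001826²) = 0.01718
Seepage velocity v = K·i/n = 0.11 × 0.01718 / 0.33 = 0.005727 m/day.
t = 100 / 0.005727 = 1.746e+04 days = 47.8 years.

48 years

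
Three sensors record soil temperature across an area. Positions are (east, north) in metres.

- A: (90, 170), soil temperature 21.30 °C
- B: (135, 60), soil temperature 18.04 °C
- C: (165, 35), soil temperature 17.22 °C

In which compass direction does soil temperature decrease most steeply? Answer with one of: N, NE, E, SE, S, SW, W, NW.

S

Taking A as reference: B−A = (45, -110, -3.26); C−A = (75, -135, -4.08).
Solve a·Δx + b·Δy = ΔT: det = 45·(-135) − 75·(-110) = 2175.
∂T/∂x = [(-3.26)·(-135) − (-4.08)·(-110)] / 2175 = -0.004000
∂T/∂y = [45·(-4.08) − 75·(-3.26)] / 2175 = +0.02800
Steepest decrease is along −∇f = (+0.004000 E, -0.02800 N) → south.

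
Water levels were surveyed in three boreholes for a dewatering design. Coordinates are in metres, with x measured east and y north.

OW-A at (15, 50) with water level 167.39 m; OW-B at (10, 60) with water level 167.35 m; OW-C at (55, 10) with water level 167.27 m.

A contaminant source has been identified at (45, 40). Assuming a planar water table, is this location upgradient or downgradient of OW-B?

downgradient

Three-point gradient (reference OW-A): Δ to OW-B = (-5, 10, -0.04), Δ to OW-C = (40, -40, -0.12).
∂h/∂x = -0.01400, ∂h/∂y = -0.01100 (det = -200).
Head at (45, 40) = 167.39 + (-0.01400)·(30) + (-0.01100)·(-10) = 167.08 m.
That is lower than the 167.35 m at OW-B, so the point is downgradient.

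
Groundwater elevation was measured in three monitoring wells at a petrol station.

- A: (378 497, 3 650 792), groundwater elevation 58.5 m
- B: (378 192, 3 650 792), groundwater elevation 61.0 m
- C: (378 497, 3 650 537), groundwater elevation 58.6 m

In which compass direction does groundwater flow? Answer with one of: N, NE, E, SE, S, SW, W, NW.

E

∂h/∂x = (61.0 − 58.5) / (378192 − 378497) = -0.008197
∂h/∂y = (58.6 − 58.5) / (3650537 − 3650792) = -0.0003922
Flow = −∇h = (+0.008197 east, +0.0003922 north), which points east.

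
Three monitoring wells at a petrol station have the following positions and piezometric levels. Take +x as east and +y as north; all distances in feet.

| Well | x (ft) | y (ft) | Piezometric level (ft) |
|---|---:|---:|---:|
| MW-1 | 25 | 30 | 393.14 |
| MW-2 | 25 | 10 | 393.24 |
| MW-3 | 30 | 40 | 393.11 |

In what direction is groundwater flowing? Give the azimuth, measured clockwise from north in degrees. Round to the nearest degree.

321°

Three-point gradient (reference MW-1): Δ to MW-2 = (0, -20, +0.10), Δ to MW-3 = (5, 10, -0.03).
∂h/∂x = +0.004000, ∂h/∂y = -0.005000 (det = 100).
Flow direction (−∇h) has components (-0.004000 E, +0.005000 N).
Azimuth = atan2(E, N) = atan2(-0.004000, +0.005000) = 321.3° ≈ 321°.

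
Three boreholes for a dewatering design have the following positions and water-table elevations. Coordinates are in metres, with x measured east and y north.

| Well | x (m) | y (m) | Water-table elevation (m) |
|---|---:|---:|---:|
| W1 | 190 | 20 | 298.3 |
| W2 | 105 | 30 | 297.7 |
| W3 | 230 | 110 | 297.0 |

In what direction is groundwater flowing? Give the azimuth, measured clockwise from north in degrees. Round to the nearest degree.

Three-point gradient (reference W1): Δ to W2 = (-85, 10, -0.6), Δ to W3 = (40, 90, -1.3).
∂h/∂x = +0.005093, ∂h/∂y = -0.01671 (det = -8050).
Flow direction (−∇h) has components (-0.005093 E, +0.01671 N).
Azimuth = atan2(E, N) = atan2(-0.005093, +0.01671) = 343.0° ≈ 343°.

343°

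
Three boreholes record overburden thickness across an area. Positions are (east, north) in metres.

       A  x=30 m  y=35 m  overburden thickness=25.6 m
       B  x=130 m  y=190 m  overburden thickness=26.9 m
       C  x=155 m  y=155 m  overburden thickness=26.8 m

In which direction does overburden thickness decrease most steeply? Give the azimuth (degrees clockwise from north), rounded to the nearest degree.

Three-point gradient (reference A): Δ to B = (100, 155, +1.3), Δ to C = (125, 120, +1.2).
∂d/∂x = +0.004068, ∂d/∂y = +0.005763 (det = -7375).
Steepest decrease is along −∇f: components (-0.004068 E, -0.005763 N).
Azimuth = atan2(-0.004068, -0.005763) = 215.2° ≈ 215°.

215°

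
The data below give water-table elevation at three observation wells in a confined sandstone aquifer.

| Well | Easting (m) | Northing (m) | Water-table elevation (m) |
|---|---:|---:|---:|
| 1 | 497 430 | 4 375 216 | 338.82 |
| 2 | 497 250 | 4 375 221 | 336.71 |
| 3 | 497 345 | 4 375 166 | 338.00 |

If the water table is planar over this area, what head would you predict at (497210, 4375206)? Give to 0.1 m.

With h = a·x + b·y + c and 1 as origin, the differences give:
  (-180)·a + 5·b = -2.11
  (-85)·a + (-50)·b = -0.82
Eliminate b (×(-50) and ×5, subtract): 9425·a = 109.600 → a = ∂h/∂x = +0.01163
Back-substitute: b = ∂h/∂y = -0.003369.
h(497210, 4375206) = 338.82 + (+0.01163)·(-220) + (-0.003369)·(-10) = 338.82 -2.558 +0.034 = 336.295 m.

336.3 m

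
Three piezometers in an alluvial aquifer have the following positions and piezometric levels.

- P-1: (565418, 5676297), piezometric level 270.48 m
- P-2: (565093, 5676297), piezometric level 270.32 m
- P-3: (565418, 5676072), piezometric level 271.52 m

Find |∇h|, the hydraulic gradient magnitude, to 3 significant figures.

0.00465

∂h/∂x = (270.32 − 270.48) / (565093 − 565418) = +0.0004923
∂h/∂y = (271.52 − 270.48) / (5676072 − 5676297) = -0.004622
|∇h| = √(0.0004923² + -0.004622²) = 0.004648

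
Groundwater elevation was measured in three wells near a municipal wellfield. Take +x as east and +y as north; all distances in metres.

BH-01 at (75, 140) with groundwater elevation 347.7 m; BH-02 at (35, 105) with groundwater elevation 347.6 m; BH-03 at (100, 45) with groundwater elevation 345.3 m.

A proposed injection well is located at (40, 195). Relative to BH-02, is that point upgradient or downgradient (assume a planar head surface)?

upgradient

Taking BH-01 as reference: BH-02−BH-01 = (-40, -35, -0.1); BH-03−BH-01 = (25, -95, -2.4).
Solve a·Δx + b·Δy = Δh: det = (-40)·(-95) − 25·(-35) = 4675.
∂h/∂x = [(-0.1)·(-95) − (-2.4)·(-35)] / 4675 = -0.01594
∂h/∂y = [(-40)·(-2.4) − 25·(-0.1)] / 4675 = +0.02107
Head at (40, 195) = 347.7 + (-0.01594)·(-35) + (+0.02107)·(55) = 349.42 m.
That is higher than the 347.6 m at BH-02, so the point is upgradient.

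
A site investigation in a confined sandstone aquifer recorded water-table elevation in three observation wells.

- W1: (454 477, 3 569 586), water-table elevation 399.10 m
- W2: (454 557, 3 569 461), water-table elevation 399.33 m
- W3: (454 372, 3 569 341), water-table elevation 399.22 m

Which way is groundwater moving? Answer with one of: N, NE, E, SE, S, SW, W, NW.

NW

With h = a·x + b·y + c and W1 as origin, the differences give:
  80·a + (-125)·b = +0.23
  (-105)·a + (-245)·b = +0.12
Eliminate b (×(-245) and ×(-125), subtract): -32725·a = -41.350 → a = ∂h/∂x = +0.001264
Back-substitute: b = ∂h/∂y = -0.001031.
Flow = −∇h = (-0.001264 east, +0.001031 north), which points northwest.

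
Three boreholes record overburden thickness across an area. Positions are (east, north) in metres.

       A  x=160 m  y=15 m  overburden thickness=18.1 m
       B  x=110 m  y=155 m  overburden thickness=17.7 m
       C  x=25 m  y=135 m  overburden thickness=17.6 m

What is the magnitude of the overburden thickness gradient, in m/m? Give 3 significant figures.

Taking A as reference: B−A = (-50, 140, -0.4); C−A = (-135, 120, -0.5).
Solve a·Δx + b·Δy = Δd: det = (-50)·120 − (-135)·140 = 12900.
∂d/∂x = [(-0.4)·120 − (-0.5)·140] / 12900 = +0.001705
∂d/∂y = [(-50)·(-0.5) − (-135)·(-0.4)] / 12900 = -0.002248
|∇f| = √(0.001705² + -0.002248²) = 0.002821 m/m

0.00282 m/m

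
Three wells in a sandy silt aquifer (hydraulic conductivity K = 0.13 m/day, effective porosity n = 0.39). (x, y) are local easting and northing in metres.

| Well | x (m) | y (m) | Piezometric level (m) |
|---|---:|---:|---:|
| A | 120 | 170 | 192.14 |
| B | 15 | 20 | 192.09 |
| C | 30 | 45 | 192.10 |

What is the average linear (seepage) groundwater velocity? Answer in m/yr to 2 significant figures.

0.13 m/yr

With h = a·x + b·y + c and A as origin, the differences give:
  (-105)·a + (-150)·b = -0.05
  (-90)·a + (-125)·b = -0.04
Eliminate b (×(-125) and ×(-150), subtract): -375·a = 0.250 → a = ∂h/∂x = -0.0006667
Back-substitute: b = ∂h/∂y = +0.0008000.
|∇h| = √(-0.0006667² + 0.0008000²) = 0.001041
Seepage velocity v = K·i/n = 0.13 × 0.001041 / 0.39 = 0.000347 m/day = 0.1267 m/yr.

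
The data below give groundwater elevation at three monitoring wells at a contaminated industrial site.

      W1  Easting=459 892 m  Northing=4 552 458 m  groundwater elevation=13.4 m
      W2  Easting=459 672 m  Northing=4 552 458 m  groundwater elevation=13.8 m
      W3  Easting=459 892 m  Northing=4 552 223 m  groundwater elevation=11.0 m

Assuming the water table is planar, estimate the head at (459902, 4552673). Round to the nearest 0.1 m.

∂h/∂x = (13.8 − 13.4) / (459672 − 459892) = -0.001818
∂h/∂y = (11.0 − 13.4) / (4552223 − 4552458) = +0.01021
h(459902, 4552673) = 13.4 + (-0.001818)·(10) + (+0.01021)·(215) = 13.4 -0.018 +2.196 = 15.578 m.

15.6 m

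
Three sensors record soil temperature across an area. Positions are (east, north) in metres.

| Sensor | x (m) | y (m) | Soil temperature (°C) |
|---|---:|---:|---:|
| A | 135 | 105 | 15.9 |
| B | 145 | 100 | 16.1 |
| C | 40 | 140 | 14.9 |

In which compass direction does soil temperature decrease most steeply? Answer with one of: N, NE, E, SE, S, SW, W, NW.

N

Taking A as reference: B−A = (10, -5, +0.2); C−A = (-95, 35, -1.0).
Determinant of the coordinate differences = 10·35 − (-95)·(-5) = -125.
∂T/∂x = [(+0.2)·35 − (-1.0)·(-5)] / -125 = -0.01600
∂T/∂y = [10·(-1.0) − (-95)·(+0.2)] / -125 = -0.07200
Steepest decrease is along −∇f = (+0.01600 E, +0.07200 N) → north.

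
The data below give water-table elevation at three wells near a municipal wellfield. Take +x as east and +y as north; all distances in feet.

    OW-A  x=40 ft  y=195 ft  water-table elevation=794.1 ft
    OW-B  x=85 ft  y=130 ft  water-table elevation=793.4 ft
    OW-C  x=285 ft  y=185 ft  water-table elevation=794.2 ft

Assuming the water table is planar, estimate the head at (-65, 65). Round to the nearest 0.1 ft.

792.5 ft

Taking OW-A as reference: OW-B−OW-A = (45, -65, -0.7); OW-C−OW-A = (245, -10, +0.1).
Determinant of the coordinate differences = 45·(-10) − 245·(-65) = 15475.
∂h/∂x = [(-0.7)·(-10) − (+0.1)·(-65)] / 15475 = +0.0008724
∂h/∂y = [45·(+0.1) − 245·(-0.7)] / 15475 = +0.01137
h(-65, 65) = 794.1 + (+0.0008724)·(-105) + (+0.01137)·(-130) = 794.1 -0.092 -1.479 = 792.530 ft.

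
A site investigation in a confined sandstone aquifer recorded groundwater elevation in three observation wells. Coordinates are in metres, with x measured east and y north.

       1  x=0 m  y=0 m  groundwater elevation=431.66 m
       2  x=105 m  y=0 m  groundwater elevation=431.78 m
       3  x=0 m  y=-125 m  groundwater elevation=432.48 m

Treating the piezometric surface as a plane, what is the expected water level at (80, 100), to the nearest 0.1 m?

431.1 m

∂h/∂x = (431.78 − 431.66) / (105 − 0) = +0.001143
∂h/∂y = (432.48 − 431.66) / (-125 − 0) = -0.006560
h(80, 100) = 431.66 + (+0.001143)·(80) + (-0.006560)·(100) = 431.66 +0.091 -0.656 = 431.095 m.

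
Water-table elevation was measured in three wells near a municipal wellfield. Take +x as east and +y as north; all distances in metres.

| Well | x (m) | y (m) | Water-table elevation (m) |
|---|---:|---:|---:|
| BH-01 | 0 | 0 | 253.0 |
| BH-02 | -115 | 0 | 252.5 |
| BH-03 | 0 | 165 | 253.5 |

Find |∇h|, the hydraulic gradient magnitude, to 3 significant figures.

∂h/∂x = (252.5 − 253.0) / (-115 − 0) = +0.004348
∂h/∂y = (253.5 − 253.0) / (165 − 0) = +0.003030
|∇h| = √(0.004348² + 0.003030²) = 0.0053

0.00530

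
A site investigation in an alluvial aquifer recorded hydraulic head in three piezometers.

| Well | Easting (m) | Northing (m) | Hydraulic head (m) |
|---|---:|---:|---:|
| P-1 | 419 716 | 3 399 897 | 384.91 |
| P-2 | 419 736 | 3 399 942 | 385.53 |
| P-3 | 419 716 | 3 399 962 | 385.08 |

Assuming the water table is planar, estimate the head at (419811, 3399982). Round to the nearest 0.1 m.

387.5 m

Three-point gradient (reference P-1): Δ to P-2 = (20, 45, +0.62), Δ to P-3 = (0, 65, +0.17).
∂h/∂x = +0.02512, ∂h/∂y = +0.002615 (det = 1300).
h(419811, 3399982) = 384.91 + (+0.02512)·(95) + (+0.002615)·(85) = 384.91 +2.386 +0.222 = 387.518 m.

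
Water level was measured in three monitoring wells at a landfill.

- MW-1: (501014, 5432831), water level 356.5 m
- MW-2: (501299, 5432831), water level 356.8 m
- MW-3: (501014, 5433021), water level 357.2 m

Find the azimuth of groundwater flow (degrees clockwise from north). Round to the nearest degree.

∂h/∂x = (356.8 − 356.5) / (501299 − 501014) = +0.001053
∂h/∂y = (357.2 − 356.5) / (5433021 − 5432831) = +0.003684
Flow direction (−∇h) has components (-0.001053 E, -0.003684 N).
Azimuth = atan2(E, N) = atan2(-0.001053, -0.003684) = 195.9° ≈ 196°.

196°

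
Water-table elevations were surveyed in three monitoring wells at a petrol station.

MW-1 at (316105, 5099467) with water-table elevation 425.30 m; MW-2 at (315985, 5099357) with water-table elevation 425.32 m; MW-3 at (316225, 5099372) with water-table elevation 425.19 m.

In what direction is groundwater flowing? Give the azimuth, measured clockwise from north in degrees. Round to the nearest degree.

128°

With h = a·x + b·y + c and MW-1 as origin, the differences give:
  (-120)·a + (-110)·b = +0.02
  120·a + (-95)·b = -0.11
Eliminate b (×(-95) and ×(-110), subtract): 24600·a = -14.000 → a = ∂h/∂x = -0.0005691
Back-substitute: b = ∂h/∂y = +0.0004390.
Flow direction (−∇h) has components (+0.0005691 E, -0.0004390 N).
Azimuth = atan2(E, N) = atan2(+0.0005691, -0.0004390) = 127.6° ≈ 128°.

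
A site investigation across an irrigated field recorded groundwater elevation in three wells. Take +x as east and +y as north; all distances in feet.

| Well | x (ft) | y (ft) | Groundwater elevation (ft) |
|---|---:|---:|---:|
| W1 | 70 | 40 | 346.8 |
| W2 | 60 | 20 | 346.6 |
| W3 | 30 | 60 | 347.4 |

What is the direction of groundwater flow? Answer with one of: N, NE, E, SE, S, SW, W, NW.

SE

Differences from W1: to W2 (Δx, Δy, Δh) = (-10, -20, -0.2); to W3 = (-40, 20, +0.6).
Solve a·Δx + b·Δy = Δh: det = (-10)·20 − (-40)·(-20) = -1000.
∂h/∂x = [(-0.2)·20 − (+0.6)·(-20)] / -1000 = -0.008000
∂h/∂y = [(-10)·(+0.6) − (-40)·(-0.2)] / -1000 = +0.01400
Flow = −∇h = (+0.008000 east, -0.01400 north), which points southeast.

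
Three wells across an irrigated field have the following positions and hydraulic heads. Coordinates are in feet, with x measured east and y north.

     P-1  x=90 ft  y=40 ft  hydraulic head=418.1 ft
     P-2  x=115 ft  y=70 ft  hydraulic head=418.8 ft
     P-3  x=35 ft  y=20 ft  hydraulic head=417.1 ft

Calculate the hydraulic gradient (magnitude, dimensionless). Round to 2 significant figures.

With h = a·x + b·y + c and P-1 as origin, the differences give:
  25·a + 30·b = +0.7
  (-55)·a + (-20)·b = -1.0
Eliminate b (×(-20) and ×30, subtract): 1150·a = 16.00 → a = ∂h/∂x = +0.01391
Back-substitute: b = ∂h/∂y = +0.01174.
|∇h| = √(0.01391² + 0.01174²) = 0.0182

0.018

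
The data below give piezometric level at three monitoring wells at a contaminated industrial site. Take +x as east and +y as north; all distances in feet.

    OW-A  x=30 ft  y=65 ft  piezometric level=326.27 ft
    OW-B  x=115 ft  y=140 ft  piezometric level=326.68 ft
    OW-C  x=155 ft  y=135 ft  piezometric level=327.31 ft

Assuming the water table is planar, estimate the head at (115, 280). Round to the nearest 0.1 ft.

Differences from OW-A: to OW-B (Δx, Δy, Δh) = (85, 75, +0.41); to OW-C = (125, 70, +1.04).
Determinant of the coordinate differences = 85·70 − 125·75 = -3425.
∂h/∂x = [(+0.41)·70 − (+1.04)·75] / -3425 = +0.01439
∂h/∂y = [85·(+1.04) − 125·(+0.41)] / -3425 = -0.01085
h(115, 280) = 326.27 + (+0.01439)·(85) + (-0.01085)·(215) = 326.27 +1.224 -2.332 = 325.161 ft.

325.2 ft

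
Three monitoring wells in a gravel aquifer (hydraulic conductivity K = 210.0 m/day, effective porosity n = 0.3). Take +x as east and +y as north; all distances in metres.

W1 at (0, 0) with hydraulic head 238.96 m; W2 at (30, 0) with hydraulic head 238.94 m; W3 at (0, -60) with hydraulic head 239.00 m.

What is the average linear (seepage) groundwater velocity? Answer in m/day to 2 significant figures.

0.66 m/day

∂h/∂x = (238.94 − 238.96) / (30 − 0) = -0.0006667
∂h/∂y = (239.00 − 238.96) / (-60 − 0) = -0.0006667
|∇h| = √(-0.0006667² + -0.0006667²) = 0.0009429
Seepage velocity v = K·i/n = 210.0 × 0.0009429 / 0.3 = 0.66 m/day.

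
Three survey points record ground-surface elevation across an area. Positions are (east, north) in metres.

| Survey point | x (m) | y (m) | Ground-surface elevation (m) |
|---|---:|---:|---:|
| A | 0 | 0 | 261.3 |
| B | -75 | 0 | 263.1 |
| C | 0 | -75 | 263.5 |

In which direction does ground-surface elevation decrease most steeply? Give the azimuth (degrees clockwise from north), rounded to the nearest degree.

∂z/∂x = (263.1 − 261.3) / (-75 − 0) = -0.02400
∂z/∂y = (263.5 − 261.3) / (-75 − 0) = -0.02933
Steepest decrease is along −∇f: components (+0.02400 E, +0.02933 N).
Azimuth = atan2(+0.02400, +0.02933) = 39.3° ≈ 039°.

039°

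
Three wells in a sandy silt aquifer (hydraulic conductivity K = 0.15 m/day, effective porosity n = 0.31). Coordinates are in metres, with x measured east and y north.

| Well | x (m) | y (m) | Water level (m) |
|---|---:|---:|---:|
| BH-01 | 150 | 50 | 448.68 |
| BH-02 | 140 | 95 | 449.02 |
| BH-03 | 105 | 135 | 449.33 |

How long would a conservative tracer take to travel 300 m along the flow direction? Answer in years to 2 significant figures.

230 years

Three-point gradient (reference BH-01): Δ to BH-02 = (-10, 45, +0.34), Δ to BH-03 = (-45, 85, +0.65).
∂h/∂x = -0.0002979, ∂h/∂y = +0.007489 (det = 1175).
|∇h| = √(-0.0002979² + 0.007489²) = 0.007495
Seepage velocity v = K·i/n = 0.15 × 0.007495 / 0.31 = 0.003627 m/day.
t = 300 / 0.003627 = 8.271e+04 days = 226 years.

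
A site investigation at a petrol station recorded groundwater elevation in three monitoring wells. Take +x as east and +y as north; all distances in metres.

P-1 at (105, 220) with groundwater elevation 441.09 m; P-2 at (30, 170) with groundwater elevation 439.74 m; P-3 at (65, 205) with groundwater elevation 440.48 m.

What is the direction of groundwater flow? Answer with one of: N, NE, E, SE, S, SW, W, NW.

SW

Differences from P-1: to P-2 (Δx, Δy, Δh) = (-75, -50, -1.35); to P-3 = (-40, -15, -0.61).
Determinant of the coordinate differences = (-75)·(-15) − (-40)·(-50) = -875.
∂h/∂x = [(-1.35)·(-15) − (-0.61)·(-50)] / -875 = +0.01171
∂h/∂y = [(-75)·(-0.61) − (-40)·(-1.35)] / -875 = +0.009429
Flow = −∇h = (-0.01171 east, -0.009429 north), which points southwest.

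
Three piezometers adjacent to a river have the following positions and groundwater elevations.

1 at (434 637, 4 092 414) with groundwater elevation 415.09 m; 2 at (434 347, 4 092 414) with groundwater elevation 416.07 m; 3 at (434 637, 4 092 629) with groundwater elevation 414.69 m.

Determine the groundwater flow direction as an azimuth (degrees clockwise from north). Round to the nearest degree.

∂h/∂x = (416.07 − 415.09) / (434347 − 434637) = -0.003379
∂h/∂y = (414.69 − 415.09) / (4092629 − 4092414) = -0.001860
Flow direction (−∇h) has components (+0.003379 E, +0.001860 N).
Azimuth = atan2(E, N) = atan2(+0.003379, +0.001860) = 61.2° ≈ 061°.

061°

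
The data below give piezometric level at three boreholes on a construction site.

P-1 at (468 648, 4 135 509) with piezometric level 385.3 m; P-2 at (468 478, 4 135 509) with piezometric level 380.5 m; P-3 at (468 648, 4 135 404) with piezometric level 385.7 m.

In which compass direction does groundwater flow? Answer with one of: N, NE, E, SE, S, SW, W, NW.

∂h/∂x = (380.5 − 385.3) / (468478 − 468648) = +0.02824
∂h/∂y = (385.7 − 385.3) / (4135404 − 4135509) = -0.003810
Flow = −∇h = (-0.02824 east, +0.003810 north), which points west.

W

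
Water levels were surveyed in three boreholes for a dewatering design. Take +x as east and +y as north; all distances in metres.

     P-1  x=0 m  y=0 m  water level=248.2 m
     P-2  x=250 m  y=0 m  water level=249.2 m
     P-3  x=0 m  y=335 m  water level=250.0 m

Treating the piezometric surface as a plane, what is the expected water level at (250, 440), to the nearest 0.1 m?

251.6 m

∂h/∂x = (249.2 − 248.2) / (250 − 0) = +0.004000
∂h/∂y = (250.0 − 248.2) / (335 − 0) = +0.005373
h(250, 440) = 248.2 + (+0.004000)·(250) + (+0.005373)·(440) = 248.2 +1.000 +2.364 = 251.564 m.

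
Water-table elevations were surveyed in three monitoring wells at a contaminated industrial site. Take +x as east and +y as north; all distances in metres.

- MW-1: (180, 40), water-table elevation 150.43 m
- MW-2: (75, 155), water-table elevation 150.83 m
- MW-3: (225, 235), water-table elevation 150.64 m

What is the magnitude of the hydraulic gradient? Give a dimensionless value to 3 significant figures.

0.00262

Three-point gradient (reference MW-1): Δ to MW-2 = (-105, 115, +0.40), Δ to MW-3 = (45, 195, +0.21).
∂h/∂x = -0.002099, ∂h/∂y = +0.001561 (det = -25650).
|∇h| = √(-0.002099² + 0.001561²) = 0.002616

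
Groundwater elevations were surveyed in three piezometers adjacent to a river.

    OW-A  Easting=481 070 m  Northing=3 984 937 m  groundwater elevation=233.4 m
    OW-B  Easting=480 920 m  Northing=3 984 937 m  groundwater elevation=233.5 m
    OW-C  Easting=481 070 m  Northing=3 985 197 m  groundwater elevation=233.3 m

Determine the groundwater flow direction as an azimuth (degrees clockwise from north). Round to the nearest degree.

060°

∂h/∂x = (233.5 − 233.4) / (480920 − 481070) = -0.0006667
∂h/∂y = (233.3 − 233.4) / (3985197 − 3984937) = -0.0003846
Flow direction (−∇h) has components (+0.0006667 E, +0.0003846 N).
Azimuth = atan2(E, N) = atan2(+0.0006667, +0.0003846) = 60.0° ≈ 060°.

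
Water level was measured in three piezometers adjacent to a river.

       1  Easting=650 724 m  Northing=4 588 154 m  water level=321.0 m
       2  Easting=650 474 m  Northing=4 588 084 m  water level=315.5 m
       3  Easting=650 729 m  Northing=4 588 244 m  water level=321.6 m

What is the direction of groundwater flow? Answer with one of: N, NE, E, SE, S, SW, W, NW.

Taking 1 as reference: 2−1 = (-250, -70, -5.5); 3−1 = (5, 90, +0.6).
Solve a·Δx + b·Δy = Δh: det = (-250)·90 − 5·(-70) = -22150.
∂h/∂x = [(-5.5)·90 − (+0.6)·(-70)] / -22150 = +0.02045
∂h/∂y = [(-250)·(+0.6) − 5·(-5.5)] / -22150 = +0.005530
Flow = −∇h = (-0.02045 east, -0.005530 north), which points west.

W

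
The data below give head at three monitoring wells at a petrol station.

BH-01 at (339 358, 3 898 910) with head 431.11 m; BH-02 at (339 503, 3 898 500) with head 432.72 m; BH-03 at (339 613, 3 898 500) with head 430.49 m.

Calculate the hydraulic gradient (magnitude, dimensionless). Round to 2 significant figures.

0.023

Three-point gradient (reference BH-01): Δ to BH-02 = (145, -410, +1.61), Δ to BH-03 = (255, -410, -0.62).
∂h/∂x = -0.02027, ∂h/∂y = -0.01110 (det = 45100).
|∇h| = √(-0.02027² + -0.01110²) = 0.02311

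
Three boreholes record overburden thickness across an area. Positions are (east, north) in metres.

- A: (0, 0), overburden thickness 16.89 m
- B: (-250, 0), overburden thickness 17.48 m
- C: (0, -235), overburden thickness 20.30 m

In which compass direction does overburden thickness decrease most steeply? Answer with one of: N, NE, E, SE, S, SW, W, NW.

N

∂d/∂x = (17.48 − 16.89) / (-250 − 0) = -0.002360
∂d/∂y = (20.30 − 16.89) / (-235 − 0) = -0.01451
Steepest decrease is along −∇f = (+0.002360 E, +0.01451 N) → north.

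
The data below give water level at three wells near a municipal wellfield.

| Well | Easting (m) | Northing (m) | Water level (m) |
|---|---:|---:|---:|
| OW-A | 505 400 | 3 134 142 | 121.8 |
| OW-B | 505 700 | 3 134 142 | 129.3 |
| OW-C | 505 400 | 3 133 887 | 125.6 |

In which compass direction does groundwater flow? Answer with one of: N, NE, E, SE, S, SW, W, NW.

∂h/∂x = (129.3 − 121.8) / (505700 − 505400) = +0.02500
∂h/∂y = (125.6 − 121.8) / (3133887 − 3134142) = -0.01490
Flow = −∇h = (-0.02500 east, +0.01490 north), which points northwest.

NW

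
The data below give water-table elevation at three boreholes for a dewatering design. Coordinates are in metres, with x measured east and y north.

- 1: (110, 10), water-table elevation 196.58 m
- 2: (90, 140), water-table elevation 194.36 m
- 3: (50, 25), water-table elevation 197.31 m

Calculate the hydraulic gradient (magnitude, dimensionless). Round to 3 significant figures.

0.0261

Three-point gradient (reference 1): Δ to 2 = (-20, 130, -2.22), Δ to 3 = (-60, 15, +0.73).
∂h/∂x = -0.01709, ∂h/∂y = -0.01971 (det = 7500).
|∇h| = √(-0.01709² + -0.01971²) = 0.02609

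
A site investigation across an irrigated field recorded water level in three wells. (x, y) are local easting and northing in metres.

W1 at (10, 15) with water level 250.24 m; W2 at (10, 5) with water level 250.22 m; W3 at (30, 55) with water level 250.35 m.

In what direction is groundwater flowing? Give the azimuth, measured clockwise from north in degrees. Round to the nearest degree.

217°

With h = a·x + b·y + c and W1 as origin, the differences give:
  0·a + (-10)·b = -0.02
  20·a + 40·b = +0.11
Eliminate b (×40 and ×(-10), subtract): 200·a = 0.300 → a = ∂h/∂x = +0.001500
Back-substitute: b = ∂h/∂y = +0.002000.
Flow direction (−∇h) has components (-0.001500 E, -0.002000 N).
Azimuth = atan2(E, N) = atan2(-0.001500, -0.002000) = 216.9° ≈ 217°.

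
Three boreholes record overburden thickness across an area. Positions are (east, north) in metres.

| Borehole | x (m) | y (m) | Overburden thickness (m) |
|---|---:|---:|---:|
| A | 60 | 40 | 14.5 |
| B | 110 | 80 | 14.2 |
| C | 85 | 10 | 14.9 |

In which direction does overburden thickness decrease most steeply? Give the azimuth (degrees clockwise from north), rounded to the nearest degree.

346°

With d = a·x + b·y + c and A as origin, the differences give:
  50·a + 40·b = -0.3
  25·a + (-30)·b = +0.4
Eliminate b (×(-30) and ×40, subtract): -2500·a = -7.00 → a = ∂d/∂x = +0.002800
Back-substitute: b = ∂d/∂y = -0.01100.
Steepest decrease is along −∇f: components (-0.002800 E, +0.01100 N).
Azimuth = atan2(-0.002800, +0.01100) = 345.7° ≈ 346°.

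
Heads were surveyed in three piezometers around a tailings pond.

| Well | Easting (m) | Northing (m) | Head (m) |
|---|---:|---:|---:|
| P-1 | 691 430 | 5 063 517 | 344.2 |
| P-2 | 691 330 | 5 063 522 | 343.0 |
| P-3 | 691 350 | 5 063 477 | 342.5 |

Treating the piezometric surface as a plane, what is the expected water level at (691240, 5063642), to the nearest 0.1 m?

Differences from P-1: to P-2 (Δx, Δy, Δh) = (-100, 5, -1.2); to P-3 = (-80, -40, -1.7).
Solve a·Δx + b·Δy = Δh: det = (-100)·(-40) − (-80)·5 = 4400.
∂h/∂x = [(-1.2)·(-40) − (-1.7)·5] / 4400 = +0.01284
∂h/∂y = [(-100)·(-1.7) − (-80)·(-1.2)] / 4400 = +0.01682
h(691240, 5063642) = 344.2 + (+0.01284)·(-190) + (+0.01682)·(125) = 344.2 -2.440 +2.102 = 343.862 m.

343.9 m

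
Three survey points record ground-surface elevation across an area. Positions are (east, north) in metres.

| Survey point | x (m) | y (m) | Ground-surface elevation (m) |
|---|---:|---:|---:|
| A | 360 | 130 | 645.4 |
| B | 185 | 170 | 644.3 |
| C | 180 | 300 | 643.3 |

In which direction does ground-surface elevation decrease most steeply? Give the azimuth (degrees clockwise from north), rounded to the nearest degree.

329°

Differences from A: to B (Δx, Δy, Δh) = (-175, 40, -1.1); to C = (-180, 170, -2.1).
Determinant of the coordinate differences = (-175)·170 − (-180)·40 = -22550.
∂z/∂x = [(-1.1)·170 − (-2.1)·40] / -22550 = +0.004568
∂z/∂y = [(-175)·(-2.1) − (-180)·(-1.1)] / -22550 = -0.007517
Steepest decrease is along −∇f: components (-0.004568 E, +0.007517 N).
Azimuth = atan2(-0.004568, +0.007517) = 328.7° ≈ 329°.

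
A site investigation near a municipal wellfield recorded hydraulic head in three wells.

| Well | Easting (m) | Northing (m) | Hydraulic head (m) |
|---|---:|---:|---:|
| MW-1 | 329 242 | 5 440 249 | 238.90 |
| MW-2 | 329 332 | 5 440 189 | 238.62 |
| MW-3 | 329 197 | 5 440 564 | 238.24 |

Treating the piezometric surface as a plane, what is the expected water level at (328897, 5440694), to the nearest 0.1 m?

239.4 m

Three-point gradient (reference MW-1): Δ to MW-2 = (90, -60, -0.28), Δ to MW-3 = (-45, 315, -0.66).
∂h/∂x = -0.004982, ∂h/∂y = -0.002807 (det = 25650).
h(328897, 5440694) = 238.90 + (-0.004982)·(-345) + (-0.002807)·(445) = 238.90 +1.719 -1.249 = 239.370 m.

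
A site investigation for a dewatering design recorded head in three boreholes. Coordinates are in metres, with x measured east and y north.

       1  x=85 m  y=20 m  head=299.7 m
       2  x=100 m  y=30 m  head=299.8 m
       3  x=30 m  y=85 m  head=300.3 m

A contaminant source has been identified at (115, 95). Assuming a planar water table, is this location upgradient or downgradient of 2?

With h = a·x + b·y + c and 1 as origin, the differences give:
  15·a + 10·b = +0.1
  (-55)·a + 65·b = +0.6
Eliminate b (×65 and ×10, subtract): 1525·a = 0.50 → a = ∂h/∂x = +0.0003279
Back-substitute: b = ∂h/∂y = +0.009508.
Head at (115, 95) = 299.7 + (+0.0003279)·(30) + (+0.009508)·(75) = 300.42 m.
That is higher than the 299.8 m at 2, so the point is upgradient.

upgradient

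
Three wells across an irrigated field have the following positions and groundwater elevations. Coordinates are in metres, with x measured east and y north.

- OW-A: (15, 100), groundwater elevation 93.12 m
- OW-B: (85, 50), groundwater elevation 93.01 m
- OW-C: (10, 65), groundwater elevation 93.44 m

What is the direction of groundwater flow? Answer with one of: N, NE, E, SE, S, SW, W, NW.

NE

Taking OW-A as reference: OW-B−OW-A = (70, -50, -0.11); OW-C−OW-A = (-5, -35, +0.32).
Solve a·Δx + b·Δy = Δh: det = 70·(-35) − (-5)·(-50) = -2700.
∂h/∂x = [(-0.11)·(-35) − (+0.32)·(-50)] / -2700 = -0.007352
∂h/∂y = [70·(+0.32) − (-5)·(-0.11)] / -2700 = -0.008093
Flow = −∇h = (+0.007352 east, +0.008093 north), which points northeast.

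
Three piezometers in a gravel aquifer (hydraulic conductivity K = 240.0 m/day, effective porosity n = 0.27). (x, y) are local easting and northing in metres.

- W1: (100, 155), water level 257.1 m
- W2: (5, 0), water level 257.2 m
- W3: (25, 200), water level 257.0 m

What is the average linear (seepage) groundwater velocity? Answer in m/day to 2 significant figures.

With h = a·x + b·y + c and W1 as origin, the differences give:
  (-95)·a + (-155)·b = +0.1
  (-75)·a + 45·b = -0.1
Eliminate b (×45 and ×(-155), subtract): -15900·a = -11.00 → a = ∂h/∂x = +0.0006918
Back-substitute: b = ∂h/∂y = -0.001069.
|∇h| = √(0.0006918² + -0.001069²) = 0.001273
Seepage velocity v = K·i/n = 240.0 × 0.001273 / 0.27 = 1.132 m/day.

1.1 m/day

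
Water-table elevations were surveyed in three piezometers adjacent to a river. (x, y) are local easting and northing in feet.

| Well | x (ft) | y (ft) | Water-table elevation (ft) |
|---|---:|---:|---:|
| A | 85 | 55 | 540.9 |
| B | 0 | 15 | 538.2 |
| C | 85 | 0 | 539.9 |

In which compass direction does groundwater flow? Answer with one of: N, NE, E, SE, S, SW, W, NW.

SW

With h = a·x + b·y + c and A as origin, the differences give:
  (-85)·a + (-40)·b = -2.7
  0·a + (-55)·b = -1.0
Eliminate b (×(-55) and ×(-40), subtract): 4675·a = 108.50 → a = ∂h/∂x = +0.02321
Back-substitute: b = ∂h/∂y = +0.01818.
Flow = −∇h = (-0.02321 east, -0.01818 north), which points southwest.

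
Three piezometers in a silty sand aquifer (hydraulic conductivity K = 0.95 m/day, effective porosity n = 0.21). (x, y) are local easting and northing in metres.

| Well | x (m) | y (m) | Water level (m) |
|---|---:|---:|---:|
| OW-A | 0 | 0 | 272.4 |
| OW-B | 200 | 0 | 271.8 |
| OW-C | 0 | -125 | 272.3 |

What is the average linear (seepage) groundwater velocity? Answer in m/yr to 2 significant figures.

∂h/∂x = (271.8 − 272.4) / (200 − 0) = -0.003000
∂h/∂y = (272.3 − 272.4) / (-125 − 0) = +0.0008000
|∇h| = √(-0.003000² + 0.0008000²) = 0.003105
Seepage velocity v = K·i/n = 0.95 × 0.003105 / 0.21 = 0.01405 m/day = 5.132 m/yr.

5.1 m/yr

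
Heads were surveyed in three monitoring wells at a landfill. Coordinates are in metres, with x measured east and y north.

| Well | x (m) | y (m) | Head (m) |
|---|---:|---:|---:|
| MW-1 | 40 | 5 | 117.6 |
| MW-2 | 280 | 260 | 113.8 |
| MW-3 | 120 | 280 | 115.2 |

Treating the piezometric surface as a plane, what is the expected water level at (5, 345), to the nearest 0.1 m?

115.9 m

With h = a·x + b·y + c and MW-1 as origin, the differences give:
  240·a + 255·b = -3.8
  80·a + 275·b = -2.4
Eliminate b (×275 and ×255, subtract): 45600·a = -433.00 → a = ∂h/∂x = -0.009496
Back-substitute: b = ∂h/∂y = -0.005965.
h(5, 345) = 117.6 + (-0.009496)·(-35) + (-0.005965)·(340) = 117.6 +0.332 -2.028 = 115.904 m.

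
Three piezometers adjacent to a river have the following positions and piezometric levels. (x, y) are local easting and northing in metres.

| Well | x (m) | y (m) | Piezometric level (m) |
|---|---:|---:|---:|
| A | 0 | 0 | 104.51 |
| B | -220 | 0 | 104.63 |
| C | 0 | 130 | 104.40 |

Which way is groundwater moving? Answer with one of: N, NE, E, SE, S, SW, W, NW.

NE

∂h/∂x = (104.63 − 104.51) / (-220 − 0) = -0.0005455
∂h/∂y = (104.40 − 104.51) / (130 − 0) = -0.0008462
Flow = −∇h = (+0.0005455 east, +0.0008462 north), which points northeast.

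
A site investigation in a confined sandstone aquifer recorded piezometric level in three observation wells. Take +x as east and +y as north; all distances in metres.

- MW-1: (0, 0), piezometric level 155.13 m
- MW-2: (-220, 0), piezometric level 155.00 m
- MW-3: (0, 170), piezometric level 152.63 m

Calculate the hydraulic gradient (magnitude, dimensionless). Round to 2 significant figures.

0.015

∂h/∂x = (155.00 − 155.13) / (-220 − 0) = +0.0005909
∂h/∂y = (152.63 − 155.13) / (170 − 0) = -0.01471
|∇h| = √(0.0005909² + -0.01471²) = 0.01472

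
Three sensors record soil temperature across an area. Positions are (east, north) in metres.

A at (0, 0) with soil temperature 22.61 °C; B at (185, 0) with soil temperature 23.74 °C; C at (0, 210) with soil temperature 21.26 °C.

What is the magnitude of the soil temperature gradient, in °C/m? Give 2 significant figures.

∂T/∂x = (23.74 − 22.61) / (185 − 0) = +0.006108
∂T/∂y = (21.26 − 22.61) / (210 − 0) = -0.006429
|∇f| = √(0.006108² + -0.006429²) = 0.008868 °C/m

0.0089 °C/m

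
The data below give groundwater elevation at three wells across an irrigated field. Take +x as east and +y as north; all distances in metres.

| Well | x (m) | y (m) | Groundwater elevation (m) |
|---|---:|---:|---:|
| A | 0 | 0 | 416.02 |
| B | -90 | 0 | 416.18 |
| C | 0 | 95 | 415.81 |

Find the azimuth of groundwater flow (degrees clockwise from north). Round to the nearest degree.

039°

∂h/∂x = (416.18 − 416.02) / (-90 − 0) = -0.001778
∂h/∂y = (415.81 − 416.02) / (95 − 0) = -0.002211
Flow direction (−∇h) has components (+0.001778 E, +0.002211 N).
Azimuth = atan2(E, N) = atan2(+0.001778, +0.002211) = 38.8° ≈ 039°.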